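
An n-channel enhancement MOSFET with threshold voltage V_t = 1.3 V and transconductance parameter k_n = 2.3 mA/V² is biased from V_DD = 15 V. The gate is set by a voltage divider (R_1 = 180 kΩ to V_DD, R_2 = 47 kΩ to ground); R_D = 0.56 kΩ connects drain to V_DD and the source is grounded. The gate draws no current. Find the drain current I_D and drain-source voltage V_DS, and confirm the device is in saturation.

V_G = V_DD·R_2/(R_1+R_2) = 15×47/227 = 3.11 V. With the source grounded, V_GS = V_G = 3.11 V.
Assume saturation: I_D = (k_n/2)(V_GS − V_t)² = (2.3/2)×(3.11 − 1.3)² = 1.15×1.81² = 3.75 mA.
V_DS = V_DD − I_D·R_D = 15 − 3.75×0.56 = 12.9 V.
Saturation requires V_DS ≥ V_GS − V_t = 1.81 V; 12.9 ≥ 1.81 ✓.

I_D ≈ 3.7 mA, V_DS ≈ 13 V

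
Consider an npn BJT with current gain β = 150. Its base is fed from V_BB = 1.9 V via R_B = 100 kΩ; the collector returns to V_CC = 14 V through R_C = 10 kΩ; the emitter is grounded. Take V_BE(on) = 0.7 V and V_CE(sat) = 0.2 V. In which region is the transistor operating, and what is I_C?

Assume active: I_B = (1.9 − 0.7)/100 = 0.012 mA, giving I_C = β·I_B = 1.8 mA.
But then V_CE = 14 − 1.8×10 = -4 V < V_CE(sat) = 0.2 V — impossible in the active region.
So the transistor is saturated. With V_CE = 0.2 V, I_C = (V_CC − 0.2)/R_C = 13.8/10 = 1.38 mA.
Check: β·I_B = 1.8 mA > I_C = 1.38 mA, confirming saturation.

saturation; I_C ≈ 1.4 mA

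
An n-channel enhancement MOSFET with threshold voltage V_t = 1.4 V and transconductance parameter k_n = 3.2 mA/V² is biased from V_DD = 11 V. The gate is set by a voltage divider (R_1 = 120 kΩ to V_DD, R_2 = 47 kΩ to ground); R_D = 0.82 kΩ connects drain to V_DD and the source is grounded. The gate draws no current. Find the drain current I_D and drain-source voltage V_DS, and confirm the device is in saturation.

I_D ≈ 4.6 mA, V_DS ≈ 7.2 V

V_G = V_DD·R_2/(R_1+R_2) = 11×47/167 = 3.1 V. With the source grounded, V_GS = V_G = 3.1 V.
Assume saturation: I_D = (k_n/2)(V_GS − V_t)² = (3.2/2)×(3.1 − 1.4)² = 1.6×1.7² = 4.6 mA.
V_DS = V_DD − I_D·R_D = 11 − 4.6×0.82 = 7.23 V.
Saturation requires V_DS ≥ V_GS − V_t = 1.7 V; 7.23 ≥ 1.7 ✓.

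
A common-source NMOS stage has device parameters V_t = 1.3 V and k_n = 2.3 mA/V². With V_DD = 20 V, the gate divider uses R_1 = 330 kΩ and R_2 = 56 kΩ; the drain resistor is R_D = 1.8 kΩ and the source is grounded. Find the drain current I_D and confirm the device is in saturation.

V_G = V_DD·R_2/(R_1+R_2) = 20×56/386 = 2.9 V. With the source grounded, V_GS = V_G = 2.9 V.
Assume saturation: I_D = (k_n/2)(V_GS − V_t)² = (2.3/2)×(2.9 − 1.3)² = 1.15×1.6² = 2.95 mA.
V_DS = V_DD − I_D·R_D = 20 − 2.95×1.8 = 14.7 V.
Saturation requires V_DS ≥ V_GS − V_t = 1.6 V; 14.7 ≥ 1.6 ✓.

I_D ≈ 2.9 mA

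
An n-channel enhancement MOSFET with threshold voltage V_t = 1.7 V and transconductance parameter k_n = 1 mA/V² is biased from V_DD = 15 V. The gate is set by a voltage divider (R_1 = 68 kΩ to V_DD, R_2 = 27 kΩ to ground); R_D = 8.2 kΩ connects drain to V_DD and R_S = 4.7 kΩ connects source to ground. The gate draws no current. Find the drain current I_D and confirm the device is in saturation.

V_G = V_DD·R_2/(R_1+R_2) = 15×27/95 = 4.26 V.
Assume saturation: I_D = (k_n/2)(V_GS − V_t)² with V_GS = V_G − I_D·R_S = 4.26 − 4.7·I_D.
Substituting gives 11·I_D² − 13·I_D + 3.28 = 0, with roots I_D = 0.364 or 0.817 mA.
The root I_D = 0.817 mA gives V_GS = 0.421 V ≤ V_t, so take I_D = 0.364 mA.
Then V_GS = 2.55 V and V_DS = V_DD − I_D(R_D+R_S) = 15 − 0.364×12.9 = 10.3 V.
Saturation requires V_DS ≥ V_GS − V_t = 0.853 V; 10.3 ≥ 0.853 ✓.

I_D ≈ 0.36 mA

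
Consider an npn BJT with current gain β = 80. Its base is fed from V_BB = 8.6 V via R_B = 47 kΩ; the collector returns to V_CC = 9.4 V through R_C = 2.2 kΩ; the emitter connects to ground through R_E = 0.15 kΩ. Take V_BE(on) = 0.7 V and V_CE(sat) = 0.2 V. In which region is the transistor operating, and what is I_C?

Assume active: I_B = (8.6 − 0.7)/(47 + 81×0.15) = 0.134 mA, I_C = β·I_B = 10.7 mA.
Then V_CE = 9.4 − 10.7×2.2 − 10.8×0.15 = -15.7 V < 0.2 V — the active assumption fails.
Re-solve with V_CE = 0.2 V. KCL at the emitter: V_E/R_E = (V_BB−0.7−V_E)/R_B + (V_CC−0.2−V_E)/R_C, giving V_E = 0.609 V.
I_C = (V_CC − 0.2 − V_E)/R_C = (9.2 − 0.609)/2.2 = 3.9 mA.
Check: I_B = (7.9 − 0.609)/47 = 0.155 mA, and β·I_B = 12.4 mA > I_C, confirming saturation.

saturation; I_C ≈ 3.9 mA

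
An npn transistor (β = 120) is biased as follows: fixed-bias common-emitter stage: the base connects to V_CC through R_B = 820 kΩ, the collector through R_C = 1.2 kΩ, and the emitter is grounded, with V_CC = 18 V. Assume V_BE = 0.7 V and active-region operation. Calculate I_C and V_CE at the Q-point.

Base loop: V_CC = I_B·R_B + V_BE, so I_B = (18 − 0.7)/820 kΩ = 0.0211 mA.
In the active region I_C = β·I_B = 120 × 0.0211 = 2.53 mA.
Collector loop: V_CE = V_CC − I_C·R_C = 18 − 2.53×1.2 = 15 V.
Since V_CE = 15 V > V_CE(sat) ≈ 0.2 V, the transistor is in the active region as assumed.

I_C ≈ 2.5 mA, V_CE ≈ 15 V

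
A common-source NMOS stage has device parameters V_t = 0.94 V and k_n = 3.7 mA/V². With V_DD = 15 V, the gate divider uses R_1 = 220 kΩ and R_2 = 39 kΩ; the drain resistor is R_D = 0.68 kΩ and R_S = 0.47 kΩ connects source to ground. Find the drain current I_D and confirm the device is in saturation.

V_G = V_DD·R_2/(R_1+R_2) = 15×39/259 = 2.26 V.
Assume saturation: I_D = (k_n/2)(V_GS − V_t)² with V_GS = V_G − I_D·R_S = 2.26 − 0.47·I_D.
Substituting gives 0.409·I_D² − 3.29·I_D + 3.22 = 0, with roots I_D = 1.14 or 6.92 mA.
The root I_D = 6.92 mA gives V_GS = -0.994 V ≤ V_t, so take I_D = 1.14 mA.
Then V_GS = 1.72 V and V_DS = V_DD − I_D(R_D+R_S) = 15 − 1.14×1.15 = 13.7 V.
Saturation requires V_DS ≥ V_GS − V_t = 0.784 V; 13.7 ≥ 0.784 ✓.

I_D ≈ 1.1 mA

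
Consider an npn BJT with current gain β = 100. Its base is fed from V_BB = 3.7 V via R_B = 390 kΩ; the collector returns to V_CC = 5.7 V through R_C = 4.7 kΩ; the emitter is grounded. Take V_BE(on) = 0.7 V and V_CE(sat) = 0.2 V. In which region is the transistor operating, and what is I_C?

Assume active. Base-emitter loop: I_B = (V_BB − V_BE)/R_B = (3.7 − 0.7)/390 = 0.00769 mA.
I_C = β·I_B = 100×0.00769 = 0.769 mA.
V_CE = V_CC − I_C·R_C = 5.7 − 0.769×4.7 = 2.08 V > V_CE(sat), so the active-region assumption holds.

active; I_C ≈ 0.77 mA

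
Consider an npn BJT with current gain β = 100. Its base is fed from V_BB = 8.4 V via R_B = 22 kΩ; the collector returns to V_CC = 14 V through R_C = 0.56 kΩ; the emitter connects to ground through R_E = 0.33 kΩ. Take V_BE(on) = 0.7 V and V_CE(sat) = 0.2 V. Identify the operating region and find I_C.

Assume active. Base-emitter loop: I_B = (V_BB − V_BE)/(R_B + (β+1)R_E) = (8.4 − 0.7)/(22 + 101×0.33) = 0.139 mA.
I_C = β·I_B = 100×0.139 = 13.9 mA.
V_CE = V_CC − I_C·R_C − I_E·R_E = 14 − 13.9×0.56 − 14.1×0.33 = 1.57 V > V_CE(sat), so the active-region assumption holds.

active; I_C ≈ 14 mA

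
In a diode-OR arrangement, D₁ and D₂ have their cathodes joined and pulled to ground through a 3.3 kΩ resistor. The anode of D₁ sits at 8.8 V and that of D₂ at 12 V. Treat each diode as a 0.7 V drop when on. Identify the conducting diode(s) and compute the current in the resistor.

Only D₂ conducts; I_R ≈ 3.4 mA

Assume both conduct. Then node N would need to be at both 8.8−0.7 = 8.1 V and 12−0.7 = 11.3 V, which is impossible.
Assume only D₂ conducts: V_N = 12 − 0.7 = 11.3 V, so I_R = 11.3/3.3 = 3.42 mA.
Check D₁: its anode-to-cathode voltage is 8.8 − 11.3 = -2.5 V < 0.7 V, so it is off. The assumption is consistent.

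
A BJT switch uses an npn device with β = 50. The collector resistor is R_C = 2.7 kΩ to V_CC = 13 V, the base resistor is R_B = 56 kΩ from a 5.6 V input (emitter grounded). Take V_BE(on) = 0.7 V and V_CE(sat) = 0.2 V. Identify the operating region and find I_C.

Assume active. Base-emitter loop: I_B = (V_BB − V_BE)/R_B = (5.6 − 0.7)/56 = 0.0875 mA.
I_C = β·I_B = 50×0.0875 = 4.38 mA.
V_CE = V_CC − I_C·R_C = 13 − 4.38×2.7 = 1.19 V > V_CE(sat), so the active-region assumption holds.

active; I_C ≈ 4.4 mA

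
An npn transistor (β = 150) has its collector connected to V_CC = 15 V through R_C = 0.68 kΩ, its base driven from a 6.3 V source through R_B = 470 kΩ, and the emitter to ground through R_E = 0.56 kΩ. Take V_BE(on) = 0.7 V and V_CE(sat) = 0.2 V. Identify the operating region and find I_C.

active; I_C ≈ 1.5 mA

Assume active. Base-emitter loop: I_B = (V_BB − V_BE)/(R_B + (β+1)R_E) = (6.3 − 0.7)/(470 + 151×0.56) = 0.0101 mA.
I_C = β·I_B = 150×0.0101 = 1.51 mA.
V_CE = V_CC − I_C·R_C − I_E·R_E = 15 − 1.51×0.68 − 1.52×0.56 = 13.1 V > V_CE(sat), so the active-region assumption holds.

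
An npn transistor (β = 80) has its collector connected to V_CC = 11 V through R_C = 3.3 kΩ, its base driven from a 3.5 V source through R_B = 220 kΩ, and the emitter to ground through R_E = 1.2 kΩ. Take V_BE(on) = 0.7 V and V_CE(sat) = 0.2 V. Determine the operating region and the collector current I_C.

active; I_C ≈ 0.71 mA

Assume active. Base-emitter loop: I_B = (V_BB − V_BE)/(R_B + (β+1)R_E) = (3.5 − 0.7)/(220 + 81×1.2) = 0.00883 mA.
I_C = β·I_B = 80×0.00883 = 0.706 mA.
V_CE = V_CC − I_C·R_C − I_E·R_E = 11 − 0.706×3.3 − 0.715×1.2 = 7.81 V > V_CE(sat), so the active-region assumption holds.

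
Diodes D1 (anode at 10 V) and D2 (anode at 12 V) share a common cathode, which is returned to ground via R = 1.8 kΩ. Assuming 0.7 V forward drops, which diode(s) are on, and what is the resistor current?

Only D2 conducts; I_R ≈ 6.3 mA

Assume both conduct. Then node N would need to be at both 10−0.7 = 9.3 V and 12−0.7 = 11.3 V, which is impossible.
Assume only D2 conducts: V_N = 12 − 0.7 = 11.3 V, so I_R = 11.3/1.8 = 6.28 mA.
Check D1: its anode-to-cathode voltage is 10 − 11.3 = -1.3 V < 0.7 V, so it is off. The assumption is consistent.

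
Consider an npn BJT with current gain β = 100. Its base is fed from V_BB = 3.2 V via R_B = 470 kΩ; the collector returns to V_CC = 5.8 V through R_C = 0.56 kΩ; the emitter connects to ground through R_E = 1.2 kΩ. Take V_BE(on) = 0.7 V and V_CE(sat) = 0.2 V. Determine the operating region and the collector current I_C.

Assume active. Base-emitter loop: I_B = (V_BB − V_BE)/(R_B + (β+1)R_E) = (3.2 − 0.7)/(470 + 101×1.2) = 0.00423 mA.
I_C = β·I_B = 100×0.00423 = 0.423 mA.
V_CE = V_CC − I_C·R_C − I_E·R_E = 5.8 − 0.423×0.56 − 0.427×1.2 = 5.05 V > V_CE(sat), so the active-region assumption holds.

active; I_C ≈ 0.42 mA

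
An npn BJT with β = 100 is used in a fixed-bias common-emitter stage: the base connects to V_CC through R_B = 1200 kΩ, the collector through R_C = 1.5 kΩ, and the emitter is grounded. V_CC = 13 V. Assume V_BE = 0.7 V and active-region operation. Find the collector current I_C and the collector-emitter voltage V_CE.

I_C ≈ 1 mA, V_CE ≈ 11 V

Base loop: V_CC = I_B·R_B + V_BE, so I_B = (13 − 0.7)/1200 kΩ = 0.0103 mA.
In the active region I_C = β·I_B = 100 × 0.0103 = 1.03 mA.
Collector loop: V_CE = V_CC − I_C·R_C = 13 − 1.03×1.5 = 11.5 V.
Since V_CE = 11.5 V > V_CE(sat) ≈ 0.2 V, the transistor is in the active region as assumed.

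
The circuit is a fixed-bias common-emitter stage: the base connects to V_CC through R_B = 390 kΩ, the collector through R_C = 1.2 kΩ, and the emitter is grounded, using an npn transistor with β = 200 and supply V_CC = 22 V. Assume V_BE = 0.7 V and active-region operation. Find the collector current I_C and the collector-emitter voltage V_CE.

I_C ≈ 11 mA, V_CE ≈ 8.9 V

Base loop: V_CC = I_B·R_B + V_BE, so I_B = (22 − 0.7)/390 kΩ = 0.0546 mA.
In the active region I_C = β·I_B = 200 × 0.0546 = 10.9 mA.
Collector loop: V_CE = V_CC − I_C·R_C = 22 − 10.9×1.2 = 8.89 V.
Since V_CE = 8.89 V > V_CE(sat) ≈ 0.2 V, the transistor is in the active region as assumed.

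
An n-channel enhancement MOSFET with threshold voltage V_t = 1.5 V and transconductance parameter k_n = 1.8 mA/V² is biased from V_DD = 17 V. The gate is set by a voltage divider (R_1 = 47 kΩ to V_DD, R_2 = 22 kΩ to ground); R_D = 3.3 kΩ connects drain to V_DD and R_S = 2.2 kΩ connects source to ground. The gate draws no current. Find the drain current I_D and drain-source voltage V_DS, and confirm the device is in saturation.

I_D ≈ 1.2 mA, V_DS ≈ 10 V

V_G = V_DD·R_2/(R_1+R_2) = 17×22/69 = 5.42 V.
Assume saturation: I_D = (k_n/2)(V_GS − V_t)² with V_GS = V_G − I_D·R_S = 5.42 − 2.2·I_D.
Substituting gives 4.36·I_D² − 16.5·I_D + 13.8 = 0, with roots I_D = 1.25 or 2.55 mA.
The root I_D = 2.55 mA gives V_GS = -0.182 V ≤ V_t, so take I_D = 1.25 mA.
Then V_GS = 2.68 V and V_DS = V_DD − I_D(R_D+R_S) = 17 − 1.25×5.5 = 10.1 V.
Saturation requires V_DS ≥ V_GS − V_t = 1.18 V; 10.1 ≥ 1.18 ✓.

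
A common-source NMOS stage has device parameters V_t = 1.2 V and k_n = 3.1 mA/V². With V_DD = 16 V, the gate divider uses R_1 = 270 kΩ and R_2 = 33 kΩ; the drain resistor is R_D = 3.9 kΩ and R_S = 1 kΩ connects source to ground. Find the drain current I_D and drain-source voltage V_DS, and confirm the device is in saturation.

V_G = V_DD·R_2/(R_1+R_2) = 16×33/303 = 1.74 V.
Assume saturation: I_D = (k_n/2)(V_GS − V_t)² with V_GS = V_G − I_D·R_S = 1.74 − 1·I_D.
Substituting gives 1.55·I_D² − 2.68·I_D + 0.456 = 0, with roots I_D = 0.191 or 1.54 mA.
The root I_D = 1.54 mA gives V_GS = 0.204 V ≤ V_t, so take I_D = 0.191 mA.
Then V_GS = 1.55 V and V_DS = V_DD − I_D(R_D+R_S) = 16 − 0.191×4.9 = 15.1 V.
Saturation requires V_DS ≥ V_GS − V_t = 0.351 V; 15.1 ≥ 0.351 ✓.

I_D ≈ 0.19 mA, V_DS ≈ 15 V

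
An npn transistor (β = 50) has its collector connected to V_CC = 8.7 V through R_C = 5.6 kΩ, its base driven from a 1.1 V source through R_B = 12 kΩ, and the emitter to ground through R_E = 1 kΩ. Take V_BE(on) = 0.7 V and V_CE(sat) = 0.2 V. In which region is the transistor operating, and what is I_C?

Assume active. Base-emitter loop: I_B = (V_BB − V_BE)/(R_B + (β+1)R_E) = (1.1 − 0.7)/(12 + 51×1) = 0.00635 mA.
I_C = β·I_B = 50×0.00635 = 0.317 mA.
V_CE = V_CC − I_C·R_C − I_E·R_E = 8.7 − 0.317×5.6 − 0.324×1 = 6.6 V > V_CE(sat), so the active-region assumption holds.

active; I_C ≈ 0.32 mA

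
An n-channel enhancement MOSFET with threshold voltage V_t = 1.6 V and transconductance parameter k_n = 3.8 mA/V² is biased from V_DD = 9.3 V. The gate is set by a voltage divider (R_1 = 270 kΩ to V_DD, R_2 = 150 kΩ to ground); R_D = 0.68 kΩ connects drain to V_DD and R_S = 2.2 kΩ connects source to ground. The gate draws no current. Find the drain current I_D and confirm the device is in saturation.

I_D ≈ 0.54 mA

V_G = V_DD·R_2/(R_1+R_2) = 9.3×150/420 = 3.32 V.
Assume saturation: I_D = (k_n/2)(V_GS − V_t)² with V_GS = V_G − I_D·R_S = 3.32 − 2.2·I_D.
Substituting gives 9.2·I_D² − 15.4·I_D + 5.63 = 0, with roots I_D = 0.54 or 1.13 mA.
The root I_D = 1.13 mA gives V_GS = 0.828 V ≤ V_t, so take I_D = 0.54 mA.
Then V_GS = 2.13 V and V_DS = V_DD − I_D(R_D+R_S) = 9.3 − 0.54×2.88 = 7.74 V.
Saturation requires V_DS ≥ V_GS − V_t = 0.533 V; 7.74 ≥ 0.533 ✓.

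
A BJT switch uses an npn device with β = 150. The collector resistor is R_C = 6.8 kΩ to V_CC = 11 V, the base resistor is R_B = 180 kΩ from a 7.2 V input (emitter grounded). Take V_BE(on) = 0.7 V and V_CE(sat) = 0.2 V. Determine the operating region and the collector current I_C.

saturation; I_C ≈ 1.6 mA

Assume active: I_B = (7.2 − 0.7)/180 = 0.0361 mA, giving I_C = β·I_B = 5.42 mA.
But then V_CE = 11 − 5.42×6.8 = -25.8 V < V_CE(sat) = 0.2 V — impossible in the active region.
So the transistor is saturated. With V_CE = 0.2 V, I_C = (V_CC − 0.2)/R_C = 10.8/6.8 = 1.59 mA.
Check: β·I_B = 5.42 mA > I_C = 1.59 mA, confirming saturation.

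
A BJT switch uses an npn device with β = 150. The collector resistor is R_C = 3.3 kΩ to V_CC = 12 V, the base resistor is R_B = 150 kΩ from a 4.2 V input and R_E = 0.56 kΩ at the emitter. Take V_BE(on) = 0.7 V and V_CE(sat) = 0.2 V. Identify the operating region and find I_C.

active; I_C ≈ 2.2 mA

Assume active. Base-emitter loop: I_B = (V_BB − V_BE)/(R_B + (β+1)R_E) = (4.2 − 0.7)/(150 + 151×0.56) = 0.0149 mA.
I_C = β·I_B = 150×0.0149 = 2.24 mA.
V_CE = V_CC − I_C·R_C − I_E·R_E = 12 − 2.24×3.3 − 2.25×0.56 = 3.35 V > V_CE(sat), so the active-region assumption holds.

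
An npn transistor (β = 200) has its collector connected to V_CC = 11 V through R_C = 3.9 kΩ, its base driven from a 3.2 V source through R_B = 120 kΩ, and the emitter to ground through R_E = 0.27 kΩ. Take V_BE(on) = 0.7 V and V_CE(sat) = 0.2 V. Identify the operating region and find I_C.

saturation; I_C ≈ 2.6 mA

Assume active: I_B = (3.2 − 0.7)/(120 + 201×0.27) = 0.0143 mA, I_C = β·I_B = 2.87 mA.
Then V_CE = 11 − 2.87×3.9 − 2.88×0.27 = -0.968 V < 0.2 V — the active assumption fails.
Re-solve with V_CE = 0.2 V. KCL at the emitter: V_E/R_E = (V_BB−0.7−V_E)/R_B + (V_CC−0.2−V_E)/R_C, giving V_E = 0.703 V.
I_C = (V_CC − 0.2 − V_E)/R_C = (10.8 − 0.703)/3.9 = 2.59 mA.
Check: I_B = (2.5 − 0.703)/120 = 0.015 mA, and β·I_B = 2.99 mA > I_C, confirming saturation.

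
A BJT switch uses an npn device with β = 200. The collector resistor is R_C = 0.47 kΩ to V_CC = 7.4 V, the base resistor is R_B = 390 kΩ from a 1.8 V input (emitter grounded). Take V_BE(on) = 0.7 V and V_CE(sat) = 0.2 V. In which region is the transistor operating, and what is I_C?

active; I_C ≈ 0.56 mA

Assume active. Base-emitter loop: I_B = (V_BB − V_BE)/R_B = (1.8 − 0.7)/390 = 0.00282 mA.
I_C = β·I_B = 200×0.00282 = 0.564 mA.
V_CE = V_CC − I_C·R_C = 7.4 − 0.564×0.47 = 7.13 V > V_CE(sat), so the active-region assumption holds.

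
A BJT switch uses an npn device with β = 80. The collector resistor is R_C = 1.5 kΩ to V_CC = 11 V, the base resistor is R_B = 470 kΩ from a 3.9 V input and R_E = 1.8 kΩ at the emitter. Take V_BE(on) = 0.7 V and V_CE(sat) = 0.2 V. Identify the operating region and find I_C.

Assume active. Base-emitter loop: I_B = (V_BB − V_BE)/(R_B + (β+1)R_E) = (3.9 − 0.7)/(470 + 81×1.8) = 0.0052 mA.
I_C = β·I_B = 80×0.0052 = 0.416 mA.
V_CE = V_CC − I_C·R_C − I_E·R_E = 11 − 0.416×1.5 − 0.421×1.8 = 9.62 V > V_CE(sat), so the active-region assumption holds.

active; I_C ≈ 0.42 mA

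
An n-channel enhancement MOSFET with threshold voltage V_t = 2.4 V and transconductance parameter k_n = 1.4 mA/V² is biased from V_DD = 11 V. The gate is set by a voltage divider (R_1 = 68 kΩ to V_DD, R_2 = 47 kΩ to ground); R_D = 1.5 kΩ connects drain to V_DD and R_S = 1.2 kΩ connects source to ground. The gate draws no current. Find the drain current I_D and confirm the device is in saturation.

I_D ≈ 0.84 mA

V_G = V_DD·R_2/(R_1+R_2) = 11×47/115 = 4.5 V.
Assume saturation: I_D = (k_n/2)(V_GS − V_t)² with V_GS = V_G − I_D·R_S = 4.5 − 1.2·I_D.
Substituting gives 1.01·I_D² − 4.52·I_D + 3.07 = 0, with roots I_D = 0.836 or 3.65 mA.
The root I_D = 3.65 mA gives V_GS = 0.117 V ≤ V_t, so take I_D = 0.836 mA.
Then V_GS = 3.49 V and V_DS = V_DD − I_D(R_D+R_S) = 11 − 0.836×2.7 = 8.74 V.
Saturation requires V_DS ≥ V_GS − V_t = 1.09 V; 8.74 ≥ 1.09 ✓.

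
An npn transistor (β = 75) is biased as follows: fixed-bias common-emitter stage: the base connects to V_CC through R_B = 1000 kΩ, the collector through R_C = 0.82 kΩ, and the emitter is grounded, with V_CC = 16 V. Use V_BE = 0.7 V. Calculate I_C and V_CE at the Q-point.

Base loop: V_CC = I_B·R_B + V_BE, so I_B = (16 − 0.7)/1000 kΩ = 0.0153 mA.
In the active region I_C = β·I_B = 75 × 0.0153 = 1.15 mA.
Collector loop: V_CE = V_CC − I_C·R_C = 16 − 1.15×0.82 = 15.1 V.
Since V_CE = 15.1 V > V_CE(sat) ≈ 0.2 V, the transistor is in the active region as assumed.

I_C ≈ 1.1 mA, V_CE ≈ 15 V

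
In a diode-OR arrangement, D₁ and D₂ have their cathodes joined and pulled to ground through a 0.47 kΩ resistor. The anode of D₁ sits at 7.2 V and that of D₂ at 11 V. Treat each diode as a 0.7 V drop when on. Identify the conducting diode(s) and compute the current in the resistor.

Only D₂ conducts; I_R ≈ 22 mA

Assume both conduct. Then node N would need to be at both 7.2−0.7 = 6.5 V and 11−0.7 = 10.3 V, which is impossible.
Assume only D₂ conducts: V_N = 11 − 0.7 = 10.3 V, so I_R = 10.3/0.47 = 21.9 mA.
Check D₁: its anode-to-cathode voltage is 7.2 − 10.3 = -3.1 V < 0.7 V, so it is off. The assumption is consistent.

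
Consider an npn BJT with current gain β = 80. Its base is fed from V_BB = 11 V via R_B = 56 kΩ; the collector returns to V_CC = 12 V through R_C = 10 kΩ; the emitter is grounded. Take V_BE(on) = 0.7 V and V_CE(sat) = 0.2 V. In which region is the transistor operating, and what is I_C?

Assume active: I_B = (11 − 0.7)/56 = 0.184 mA, giving I_C = β·I_B = 14.7 mA.
But then V_CE = 12 − 14.7×10 = -135 V < V_CE(sat) = 0.2 V — impossible in the active region.
So the transistor is saturated. With V_CE = 0.2 V, I_C = (V_CC − 0.2)/R_C = 11.8/10 = 1.18 mA.
Check: β·I_B = 14.7 mA > I_C = 1.18 mA, confirming saturation.

saturation; I_C ≈ 1.2 mA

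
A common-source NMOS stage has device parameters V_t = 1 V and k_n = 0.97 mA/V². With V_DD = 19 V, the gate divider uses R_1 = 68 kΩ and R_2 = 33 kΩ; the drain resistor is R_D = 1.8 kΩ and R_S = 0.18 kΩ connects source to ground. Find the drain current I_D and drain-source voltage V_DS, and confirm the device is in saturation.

I_D ≈ 7.3 mA, V_DS ≈ 4.5 V

V_G = V_DD·R_2/(R_1+R_2) = 19×33/101 = 6.21 V.
Assume saturation: I_D = (k_n/2)(V_GS − V_t)² with V_GS = V_G − I_D·R_S = 6.21 − 0.18·I_D.
Substituting gives 0.0157·I_D² − 1.91·I_D + 13.2 = 0, with roots I_D = 7.33 or 114 mA.
The root I_D = 114 mA gives V_GS = -14.3 V ≤ V_t, so take I_D = 7.33 mA.
Then V_GS = 4.89 V and V_DS = V_DD − I_D(R_D+R_S) = 19 − 7.33×1.98 = 4.48 V.
Saturation requires V_DS ≥ V_GS − V_t = 3.89 V; 4.48 ≥ 3.89 ✓.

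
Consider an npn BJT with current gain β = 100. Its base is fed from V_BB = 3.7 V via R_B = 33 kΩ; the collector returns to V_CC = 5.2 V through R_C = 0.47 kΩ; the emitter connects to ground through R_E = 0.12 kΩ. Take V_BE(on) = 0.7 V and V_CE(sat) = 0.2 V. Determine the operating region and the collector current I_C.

active; I_C ≈ 6.6 mA

Assume active. Base-emitter loop: I_B = (V_BB − V_BE)/(R_B + (β+1)R_E) = (3.7 − 0.7)/(33 + 101×0.12) = 0.0665 mA.
I_C = β·I_B = 100×0.0665 = 6.65 mA.
V_CE = V_CC − I_C·R_C − I_E·R_E = 5.2 − 6.65×0.47 − 6.72×0.12 = 1.27 V > V_CE(sat), so the active-region assumption holds.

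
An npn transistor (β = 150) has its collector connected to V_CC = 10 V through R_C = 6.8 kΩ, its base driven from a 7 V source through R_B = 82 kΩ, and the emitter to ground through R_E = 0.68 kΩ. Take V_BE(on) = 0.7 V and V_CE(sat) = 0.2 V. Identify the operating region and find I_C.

Assume active: I_B = (7 − 0.7)/(82 + 151×0.68) = 0.0341 mA, I_C = β·I_B = 5.12 mA.
Then V_CE = 10 − 5.12×6.8 − 5.15×0.68 = -28.3 V < 0.2 V — the active assumption fails.
Re-solve with V_CE = 0.2 V. KCL at the emitter: V_E/R_E = (V_BB−0.7−V_E)/R_B + (V_CC−0.2−V_E)/R_C, giving V_E = 0.931 V.
I_C = (V_CC − 0.2 − V_E)/R_C = (9.8 − 0.931)/6.8 = 1.3 mA.
Check: I_B = (6.3 − 0.931)/82 = 0.0655 mA, and β·I_B = 9.82 mA > I_C, confirming saturation.

saturation; I_C ≈ 1.3 mA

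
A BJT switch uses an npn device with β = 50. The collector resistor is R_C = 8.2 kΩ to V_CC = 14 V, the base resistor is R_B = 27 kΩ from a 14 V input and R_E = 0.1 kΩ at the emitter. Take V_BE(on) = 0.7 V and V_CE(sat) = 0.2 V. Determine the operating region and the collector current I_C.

Assume active: I_B = (14 − 0.7)/(27 + 51×0.1) = 0.414 mA, I_C = β·I_B = 20.7 mA.
Then V_CE = 14 − 20.7×8.2 − 21.1×0.1 = -158 V < 0.2 V — the active assumption fails.
Re-solve with V_CE = 0.2 V. KCL at the emitter: V_E/R_E = (V_BB−0.7−V_E)/R_B + (V_CC−0.2−V_E)/R_C, giving V_E = 0.214 V.
I_C = (V_CC − 0.2 − V_E)/R_C = (13.8 − 0.214)/8.2 = 1.66 mA.
Check: I_B = (13.3 − 0.214)/27 = 0.485 mA, and β·I_B = 24.2 mA > I_C, confirming saturation.

saturation; I_C ≈ 1.7 mA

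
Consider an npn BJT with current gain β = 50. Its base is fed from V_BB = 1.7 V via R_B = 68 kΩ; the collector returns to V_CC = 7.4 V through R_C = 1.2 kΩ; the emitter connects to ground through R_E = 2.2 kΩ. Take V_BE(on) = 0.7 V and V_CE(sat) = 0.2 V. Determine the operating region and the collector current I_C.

Assume active. Base-emitter loop: I_B = (V_BB − V_BE)/(R_B + (β+1)R_E) = (1.7 − 0.7)/(68 + 51×2.2) = 0.00555 mA.
I_C = β·I_B = 50×0.00555 = 0.277 mA.
V_CE = V_CC − I_C·R_C − I_E·R_E = 7.4 − 0.277×1.2 − 0.283×2.2 = 6.44 V > V_CE(sat), so the active-region assumption holds.

active; I_C ≈ 0.28 mA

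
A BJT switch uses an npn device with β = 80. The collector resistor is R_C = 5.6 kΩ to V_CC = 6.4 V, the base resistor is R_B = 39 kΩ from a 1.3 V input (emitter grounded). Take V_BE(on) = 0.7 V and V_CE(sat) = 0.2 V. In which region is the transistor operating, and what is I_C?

saturation; I_C ≈ 1.1 mA

Assume active: I_B = (1.3 − 0.7)/39 = 0.0154 mA, giving I_C = β·I_B = 1.23 mA.
But then V_CE = 6.4 − 1.23×5.6 = -0.492 V < V_CE(sat) = 0.2 V — impossible in the active region.
So the transistor is saturated. With V_CE = 0.2 V, I_C = (V_CC − 0.2)/R_C = 6.2/5.6 = 1.11 mA.
Check: β·I_B = 1.23 mA > I_C = 1.11 mA, confirming saturation.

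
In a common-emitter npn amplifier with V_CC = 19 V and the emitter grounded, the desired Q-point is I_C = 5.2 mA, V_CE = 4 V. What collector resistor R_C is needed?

Collector loop: V_CC = I_C·R_C + V_CE.
R_C = (V_CC − V_CE)/I_C = (19 − 4)/5.2 = 2.88 kΩ.

R_C ≈ 2.9 kΩ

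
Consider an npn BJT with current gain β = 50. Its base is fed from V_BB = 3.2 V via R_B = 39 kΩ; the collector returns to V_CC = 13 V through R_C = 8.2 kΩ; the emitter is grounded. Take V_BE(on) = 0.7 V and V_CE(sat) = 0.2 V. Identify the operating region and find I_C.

Assume active: I_B = (3.2 − 0.7)/39 = 0.0641 mA, giving I_C = β·I_B = 3.21 mA.
But then V_CE = 13 − 3.21×8.2 = -13.3 V < V_CE(sat) = 0.2 V — impossible in the active region.
So the transistor is saturated. With V_CE = 0.2 V, I_C = (V_CC − 0.2)/R_C = 12.8/8.2 = 1.56 mA.
Check: β·I_B = 3.21 mA > I_C = 1.56 mA, confirming saturation.

saturation; I_C ≈ 1.6 mA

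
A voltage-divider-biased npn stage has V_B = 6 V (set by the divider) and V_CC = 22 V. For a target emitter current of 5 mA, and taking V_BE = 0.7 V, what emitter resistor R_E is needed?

R_E ≈ 1.1 kΩ

V_E = V_B − V_BE = 6 − 0.7 = 5.3 V.
R_E = V_E / I_E = 5.3 / 5 = 1.06 kΩ.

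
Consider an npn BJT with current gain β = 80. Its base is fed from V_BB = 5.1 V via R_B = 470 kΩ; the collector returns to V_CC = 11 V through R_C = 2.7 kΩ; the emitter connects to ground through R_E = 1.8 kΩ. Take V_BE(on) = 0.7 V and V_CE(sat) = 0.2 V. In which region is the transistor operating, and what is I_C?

active; I_C ≈ 0.57 mA

Assume active. Base-emitter loop: I_B = (V_BB − V_BE)/(R_B + (β+1)R_E) = (5.1 − 0.7)/(470 + 81×1.8) = 0.00715 mA.
I_C = β·I_B = 80×0.00715 = 0.572 mA.
V_CE = V_CC − I_C·R_C − I_E·R_E = 11 − 0.572×2.7 − 0.579×1.8 = 8.41 V > V_CE(sat), so the active-region assumption holds.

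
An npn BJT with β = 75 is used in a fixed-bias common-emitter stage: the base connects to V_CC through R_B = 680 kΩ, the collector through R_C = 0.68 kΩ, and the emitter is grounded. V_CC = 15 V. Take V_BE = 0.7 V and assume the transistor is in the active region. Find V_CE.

Base loop: V_CC = I_B·R_B + V_BE, so I_B = (15 − 0.7)/680 kΩ = 0.021 mA.
In the active region I_C = β·I_B = 75 × 0.021 = 1.58 mA.
Collector loop: V_CE = V_CC − I_C·R_C = 15 − 1.58×0.68 = 13.9 V.
Since V_CE = 13.9 V > V_CE(sat) ≈ 0.2 V, the transistor is in the active region as assumed.

V_CE ≈ 14 V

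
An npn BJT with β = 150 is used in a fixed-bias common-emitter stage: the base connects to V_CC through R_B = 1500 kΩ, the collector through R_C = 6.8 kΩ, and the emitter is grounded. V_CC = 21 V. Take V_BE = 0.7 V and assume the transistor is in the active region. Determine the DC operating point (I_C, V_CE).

Base loop: V_CC = I_B·R_B + V_BE, so I_B = (21 − 0.7)/1500 kΩ = 0.0135 mA.
In the active region I_C = β·I_B = 150 × 0.0135 = 2.03 mA.
Collector loop: V_CE = V_CC − I_C·R_C = 21 − 2.03×6.8 = 7.2 V.
Since V_CE = 7.2 V > V_CE(sat) ≈ 0.2 V, the transistor is in the active region as assumed.

I_C ≈ 2 mA, V_CE ≈ 7.2 V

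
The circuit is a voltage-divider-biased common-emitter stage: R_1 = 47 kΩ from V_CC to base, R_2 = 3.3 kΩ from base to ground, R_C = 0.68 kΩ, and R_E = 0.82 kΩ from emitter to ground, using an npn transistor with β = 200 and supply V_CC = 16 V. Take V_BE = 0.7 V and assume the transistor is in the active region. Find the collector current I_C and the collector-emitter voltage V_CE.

I_C ≈ 0.42 mA, V_CE ≈ 15 V

Thevenize the base divider: V_Th = V_CC·R_2/(R_1+R_2) = 16×3.3/50.3 = 1.05 V, R_Th = R_1‖R_2 = 3.08 kΩ.
Base-emitter loop: V_Th = I_B·R_Th + V_BE + (β+1)I_B·R_E, so I_B = (1.05 − 0.7) / (3.08 + 201×0.82) = 0.00208 mA.
I_C = β·I_B = 200×0.00208 = 0.417 mA, and I_E = (β+1)I_B = 0.419 mA.
V_CE = V_CC − I_C·R_C − I_E·R_E = 16 − 0.417×0.68 − 0.419×0.82 = 15.4 V.
V_CE = 15.4 V > 0.2 V confirms active-region operation.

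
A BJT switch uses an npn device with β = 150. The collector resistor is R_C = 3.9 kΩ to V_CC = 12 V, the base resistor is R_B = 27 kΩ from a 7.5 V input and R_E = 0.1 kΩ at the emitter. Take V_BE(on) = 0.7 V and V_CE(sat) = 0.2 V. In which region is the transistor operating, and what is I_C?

saturation; I_C ≈ 2.9 mA

Assume active: I_B = (7.5 − 0.7)/(27 + 151×0.1) = 0.162 mA, I_C = β·I_B = 24.2 mA.
Then V_CE = 12 − 24.2×3.9 − 24.4×0.1 = -84.9 V < 0.2 V — the active assumption fails.
Re-solve with V_CE = 0.2 V. KCL at the emitter: V_E/R_E = (V_BB−0.7−V_E)/R_B + (V_CC−0.2−V_E)/R_C, giving V_E = 0.318 V.
I_C = (V_CC − 0.2 − V_E)/R_C = (11.8 − 0.318)/3.9 = 2.94 mA.
Check: I_B = (6.8 − 0.318)/27 = 0.24 mA, and β·I_B = 36 mA > I_C, confirming saturation.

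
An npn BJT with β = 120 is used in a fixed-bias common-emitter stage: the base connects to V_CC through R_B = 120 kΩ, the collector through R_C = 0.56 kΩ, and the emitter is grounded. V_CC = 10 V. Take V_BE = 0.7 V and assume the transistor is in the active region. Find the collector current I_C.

Base loop: V_CC = I_B·R_B + V_BE, so I_B = (10 − 0.7)/120 kΩ = 0.0775 mA.
In the active region I_C = β·I_B = 120 × 0.0775 = 9.3 mA.
Collector loop: V_CE = V_CC − I_C·R_C = 10 − 9.3×0.56 = 4.79 V.
Since V_CE = 4.79 V > V_CE(sat) ≈ 0.2 V, the transistor is in the active region as assumed.

I_C ≈ 9.3 mA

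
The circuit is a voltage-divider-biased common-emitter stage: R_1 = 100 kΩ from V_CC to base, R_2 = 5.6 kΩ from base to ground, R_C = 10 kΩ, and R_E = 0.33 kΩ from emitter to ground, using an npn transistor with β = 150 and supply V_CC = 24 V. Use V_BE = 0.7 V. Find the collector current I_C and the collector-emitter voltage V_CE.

I_C ≈ 1.6 mA, V_CE ≈ 7.9 V

Thevenize the base divider: V_Th = V_CC·R_2/(R_1+R_2) = 24×5.6/106 = 1.27 V, R_Th = R_1‖R_2 = 5.3 kΩ.
Base-emitter loop: V_Th = I_B·R_Th + V_BE + (β+1)I_B·R_E, so I_B = (1.27 − 0.7) / (5.3 + 151×0.33) = 0.0104 mA.
I_C = β·I_B = 150×0.0104 = 1.56 mA, and I_E = (β+1)I_B = 1.57 mA.
V_CE = V_CC − I_C·R_C − I_E·R_E = 24 − 1.56×10 − 1.57×0.33 = 7.9 V.
V_CE = 7.9 V > 0.2 V confirms active-region operation.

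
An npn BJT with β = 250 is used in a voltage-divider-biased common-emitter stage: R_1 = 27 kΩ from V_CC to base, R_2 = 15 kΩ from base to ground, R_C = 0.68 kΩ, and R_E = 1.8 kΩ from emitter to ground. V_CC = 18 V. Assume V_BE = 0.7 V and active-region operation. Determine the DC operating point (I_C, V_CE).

I_C ≈ 3.1 mA, V_CE ≈ 10 V

Thevenize the base divider: V_Th = V_CC·R_2/(R_1+R_2) = 18×15/42 = 6.43 V, R_Th = R_1‖R_2 = 9.64 kΩ.
Base-emitter loop: V_Th = I_B·R_Th + V_BE + (β+1)I_B·R_E, so I_B = (6.43 − 0.7) / (9.64 + 251×1.8) = 0.0124 mA.
I_C = β·I_B = 250×0.0124 = 3.1 mA, and I_E = (β+1)I_B = 3.12 mA.
V_CE = V_CC − I_C·R_C − I_E·R_E = 18 − 3.1×0.68 − 3.12×1.8 = 10.3 V.
V_CE = 10.3 V > 0.2 V confirms active-region operation.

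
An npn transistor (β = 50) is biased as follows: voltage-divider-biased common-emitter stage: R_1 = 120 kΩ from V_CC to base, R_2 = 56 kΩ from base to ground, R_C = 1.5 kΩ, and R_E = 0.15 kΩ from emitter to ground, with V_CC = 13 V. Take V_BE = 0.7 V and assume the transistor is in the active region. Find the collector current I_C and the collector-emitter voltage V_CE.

Thevenize the base divider: V_Th = V_CC·R_2/(R_1+R_2) = 13×56/176 = 4.14 V, R_Th = R_1‖R_2 = 38.2 kΩ.
Base-emitter loop: V_Th = I_B·R_Th + V_BE + (β+1)I_B·R_E, so I_B = (4.14 − 0.7) / (38.2 + 51×0.15) = 0.075 mA.
I_C = β·I_B = 50×0.075 = 3.75 mA, and I_E = (β+1)I_B = 3.82 mA.
V_CE = V_CC − I_C·R_C − I_E·R_E = 13 − 3.75×1.5 − 3.82×0.15 = 6.8 V.
V_CE = 6.8 V > 0.2 V confirms active-region operation.

I_C ≈ 3.7 mA, V_CE ≈ 6.8 V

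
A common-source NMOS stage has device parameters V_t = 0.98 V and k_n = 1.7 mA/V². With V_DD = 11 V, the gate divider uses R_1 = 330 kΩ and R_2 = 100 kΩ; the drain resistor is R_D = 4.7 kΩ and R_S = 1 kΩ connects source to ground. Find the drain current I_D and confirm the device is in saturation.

I_D ≈ 0.68 mA

V_G = V_DD·R_2/(R_1+R_2) = 11×100/430 = 2.56 V.
Assume saturation: I_D = (k_n/2)(V_GS − V_t)² with V_GS = V_G − I_D·R_S = 2.56 − 1·I_D.
Substituting gives 0.85·I_D² − 3.68·I_D + 2.12 = 0, with roots I_D = 0.682 or 3.65 mA.
The root I_D = 3.65 mA gives V_GS = -1.09 V ≤ V_t, so take I_D = 0.682 mA.
Then V_GS = 1.88 V and V_DS = V_DD − I_D(R_D+R_S) = 11 − 0.682×5.7 = 7.11 V.
Saturation requires V_DS ≥ V_GS − V_t = 0.896 V; 7.11 ≥ 0.896 ✓.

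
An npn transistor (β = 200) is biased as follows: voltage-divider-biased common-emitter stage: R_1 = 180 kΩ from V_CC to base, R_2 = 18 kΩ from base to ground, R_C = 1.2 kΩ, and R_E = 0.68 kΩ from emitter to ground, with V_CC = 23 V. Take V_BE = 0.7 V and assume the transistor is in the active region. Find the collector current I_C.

Thevenize the base divider: V_Th = V_CC·R_2/(R_1+R_2) = 23×18/198 = 2.09 V, R_Th = R_1‖R_2 = 16.4 kΩ.
Base-emitter loop: V_Th = I_B·R_Th + V_BE + (β+1)I_B·R_E, so I_B = (2.09 − 0.7) / (16.4 + 201×0.68) = 0.00909 mA.
I_C = β·I_B = 200×0.00909 = 1.82 mA, and I_E = (β+1)I_B = 1.83 mA.
V_CE = V_CC − I_C·R_C − I_E·R_E = 23 − 1.82×1.2 − 1.83×0.68 = 19.6 V.
V_CE = 19.6 V > 0.2 V confirms active-region operation.

I_C ≈ 1.8 mA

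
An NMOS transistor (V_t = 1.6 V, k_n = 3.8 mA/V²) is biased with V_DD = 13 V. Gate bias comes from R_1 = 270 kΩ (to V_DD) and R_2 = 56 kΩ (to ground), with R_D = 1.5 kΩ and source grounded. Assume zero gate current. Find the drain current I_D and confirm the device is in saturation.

V_G = V_DD·R_2/(R_1+R_2) = 13×56/326 = 2.23 V. With the source grounded, V_GS = V_G = 2.23 V.
Assume saturation: I_D = (k_n/2)(V_GS − V_t)² = (3.8/2)×(2.23 − 1.6)² = 1.9×0.633² = 0.762 mA.
V_DS = V_DD − I_D·R_D = 13 − 0.762×1.5 = 11.9 V.
Saturation requires V_DS ≥ V_GS − V_t = 0.633 V; 11.9 ≥ 0.633 ✓.

I_D ≈ 0.76 mA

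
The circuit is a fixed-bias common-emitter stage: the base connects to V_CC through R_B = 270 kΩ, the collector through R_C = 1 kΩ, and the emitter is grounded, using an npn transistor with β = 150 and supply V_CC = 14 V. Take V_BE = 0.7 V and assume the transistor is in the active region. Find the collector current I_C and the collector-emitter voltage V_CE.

Base loop: V_CC = I_B·R_B + V_BE, so I_B = (14 − 0.7)/270 kΩ = 0.0493 mA.
In the active region I_C = β·I_B = 150 × 0.0493 = 7.39 mA.
Collector loop: V_CE = V_CC − I_C·R_C = 14 − 7.39×1 = 6.61 V.
Since V_CE = 6.61 V > V_CE(sat) ≈ 0.2 V, the transistor is in the active region as assumed.

I_C ≈ 7.4 mA, V_CE ≈ 6.6 V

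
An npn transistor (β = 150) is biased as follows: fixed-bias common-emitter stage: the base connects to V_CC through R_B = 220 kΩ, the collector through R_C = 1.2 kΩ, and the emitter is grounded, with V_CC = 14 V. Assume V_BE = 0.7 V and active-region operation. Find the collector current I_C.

Base loop: V_CC = I_B·R_B + V_BE, so I_B = (14 − 0.7)/220 kΩ = 0.0605 mA.
In the active region I_C = β·I_B = 150 × 0.0605 = 9.07 mA.
Collector loop: V_CE = V_CC − I_C·R_C = 14 − 9.07×1.2 = 3.12 V.
Since V_CE = 3.12 V > V_CE(sat) ≈ 0.2 V, the transistor is in the active region as assumed.

I_C ≈ 9.1 mA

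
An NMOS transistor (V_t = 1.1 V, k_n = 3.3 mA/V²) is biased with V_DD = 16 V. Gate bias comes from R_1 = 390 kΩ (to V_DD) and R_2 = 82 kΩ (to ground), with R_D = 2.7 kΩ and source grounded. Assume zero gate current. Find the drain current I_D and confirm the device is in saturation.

V_G = V_DD·R_2/(R_1+R_2) = 16×82/472 = 2.78 V. With the source grounded, V_GS = V_G = 2.78 V.
Assume saturation: I_D = (k_n/2)(V_GS − V_t)² = (3.3/2)×(2.78 − 1.1)² = 1.65×1.68² = 4.66 mA.
V_DS = V_DD − I_D·R_D = 16 − 4.66×2.7 = 3.43 V.
Saturation requires V_DS ≥ V_GS − V_t = 1.68 V; 3.43 ≥ 1.68 ✓.

I_D ≈ 4.7 mA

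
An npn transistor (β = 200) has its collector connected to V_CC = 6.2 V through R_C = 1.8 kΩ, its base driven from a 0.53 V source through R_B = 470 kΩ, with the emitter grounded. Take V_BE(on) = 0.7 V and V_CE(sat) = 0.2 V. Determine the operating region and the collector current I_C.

V_BB = 0.53 V ≤ V_BE(on) = 0.7 V, so the base-emitter junction is not forward biased.
The transistor is in cutoff: I_B = I_C = 0.

cutoff; I_C ≈ 0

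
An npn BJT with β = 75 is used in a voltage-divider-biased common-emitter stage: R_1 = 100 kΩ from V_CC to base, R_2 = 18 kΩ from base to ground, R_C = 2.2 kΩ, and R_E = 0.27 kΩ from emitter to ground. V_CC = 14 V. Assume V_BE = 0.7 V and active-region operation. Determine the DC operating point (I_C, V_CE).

I_C ≈ 3 mA, V_CE ≈ 6.6 V

Thevenize the base divider: V_Th = V_CC·R_2/(R_1+R_2) = 14×18/118 = 2.14 V, R_Th = R_1‖R_2 = 15.3 kΩ.
Base-emitter loop: V_Th = I_B·R_Th + V_BE + (β+1)I_B·R_E, so I_B = (2.14 − 0.7) / (15.3 + 76×0.27) = 0.0401 mA.
I_C = β·I_B = 75×0.0401 = 3.01 mA, and I_E = (β+1)I_B = 3.05 mA.
V_CE = V_CC − I_C·R_C − I_E·R_E = 14 − 3.01×2.2 − 3.05×0.27 = 6.56 V.
V_CE = 6.56 V > 0.2 V confirms active-region operation.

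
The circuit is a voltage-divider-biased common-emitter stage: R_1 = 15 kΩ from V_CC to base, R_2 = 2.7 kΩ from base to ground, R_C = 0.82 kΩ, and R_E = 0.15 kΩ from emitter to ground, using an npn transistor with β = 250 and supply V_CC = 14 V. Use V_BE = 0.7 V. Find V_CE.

Thevenize the base divider: V_Th = V_CC·R_2/(R_1+R_2) = 14×2.7/17.7 = 2.14 V, R_Th = R_1‖R_2 = 2.29 kΩ.
Base-emitter loop: V_Th = I_B·R_Th + V_BE + (β+1)I_B·R_E, so I_B = (2.14 − 0.7) / (2.29 + 251×0.15) = 0.0359 mA.
I_C = β·I_B = 250×0.0359 = 8.99 mA, and I_E = (β+1)I_B = 9.02 mA.
V_CE = V_CC − I_C·R_C − I_E·R_E = 14 − 8.99×0.82 − 9.02×0.15 = 5.28 V.
V_CE = 5.28 V > 0.2 V confirms active-region operation.

V_CE ≈ 5.3 V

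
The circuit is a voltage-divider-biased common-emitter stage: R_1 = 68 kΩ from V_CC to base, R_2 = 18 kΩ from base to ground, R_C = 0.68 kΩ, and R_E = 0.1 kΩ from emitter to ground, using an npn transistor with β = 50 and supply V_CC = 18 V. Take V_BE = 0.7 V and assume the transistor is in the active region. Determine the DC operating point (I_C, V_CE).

I_C ≈ 7.9 mA, V_CE ≈ 12 V

Thevenize the base divider: V_Th = V_CC·R_2/(R_1+R_2) = 18×18/86 = 3.77 V, R_Th = R_1‖R_2 = 14.2 kΩ.
Base-emitter loop: V_Th = I_B·R_Th + V_BE + (β+1)I_B·R_E, so I_B = (3.77 − 0.7) / (14.2 + 51×0.1) = 0.159 mA.
I_C = β·I_B = 50×0.159 = 7.93 mA, and I_E = (β+1)I_B = 8.09 mA.
V_CE = V_CC − I_C·R_C − I_E·R_E = 18 − 7.93×0.68 − 8.09×0.1 = 11.8 V.
V_CE = 11.8 V > 0.2 V confirms active-region operation.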